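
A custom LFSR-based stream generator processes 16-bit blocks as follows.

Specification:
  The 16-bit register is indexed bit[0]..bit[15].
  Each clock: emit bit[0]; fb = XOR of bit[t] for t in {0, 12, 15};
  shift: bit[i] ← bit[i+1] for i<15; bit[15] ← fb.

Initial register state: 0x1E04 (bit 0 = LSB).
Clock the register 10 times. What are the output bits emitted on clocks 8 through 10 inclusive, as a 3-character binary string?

reg_0 = 0x1E04
clock 1: out=0, reg = 0x8F02
clock 2: out=0, reg = 0xC781
clock 3: out=1, reg = 0x63C0
clock 4: out=0, reg = 0x31E0
clock 5: out=0, reg = 0x98F0
clock 6: out=0, reg = 0x4C78
clock 7: out=0, reg = 0x263C
clock 8: out=0, reg = 0x131E
clock 9: out=0, reg = 0x898F
clock 10: out=1, reg = 0x44C7

001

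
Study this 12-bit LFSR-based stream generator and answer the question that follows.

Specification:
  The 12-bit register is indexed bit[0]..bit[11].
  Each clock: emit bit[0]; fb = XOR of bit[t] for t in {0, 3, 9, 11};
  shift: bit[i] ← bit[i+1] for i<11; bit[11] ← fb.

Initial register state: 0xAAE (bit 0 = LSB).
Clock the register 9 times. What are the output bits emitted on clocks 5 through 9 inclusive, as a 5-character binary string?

01010

reg_0 = 0xAAE
clock 1: out=0, reg = 0xD57
clock 2: out=1, reg = 0x6AB
clock 3: out=1, reg = 0xB55
clock 4: out=1, reg = 0xDAA
clock 5: out=0, reg = 0x6D5
clock 6: out=1, reg = 0x36A
clock 7: out=0, reg = 0x1B5
clock 8: out=1, reg = 0x8DA
clock 9: out=0, reg = 0x46D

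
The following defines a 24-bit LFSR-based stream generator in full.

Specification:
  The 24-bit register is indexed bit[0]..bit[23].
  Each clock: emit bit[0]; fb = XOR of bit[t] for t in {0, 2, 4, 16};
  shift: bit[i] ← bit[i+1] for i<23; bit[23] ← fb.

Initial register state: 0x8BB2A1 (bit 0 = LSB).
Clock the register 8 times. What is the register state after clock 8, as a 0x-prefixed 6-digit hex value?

0xA88BB2

reg_0 = 0x8BB2A1
clock 1: out=1, reg = 0x45D950
clock 2: out=0, reg = 0x22ECA8
clock 3: out=0, reg = 0x117654
clock 4: out=0, reg = 0x88BB2A
clock 5: out=0, reg = 0x445D95
clock 6: out=1, reg = 0xA22ECA
clock 7: out=0, reg = 0x511765
clock 8: out=1, reg = 0xA88BB2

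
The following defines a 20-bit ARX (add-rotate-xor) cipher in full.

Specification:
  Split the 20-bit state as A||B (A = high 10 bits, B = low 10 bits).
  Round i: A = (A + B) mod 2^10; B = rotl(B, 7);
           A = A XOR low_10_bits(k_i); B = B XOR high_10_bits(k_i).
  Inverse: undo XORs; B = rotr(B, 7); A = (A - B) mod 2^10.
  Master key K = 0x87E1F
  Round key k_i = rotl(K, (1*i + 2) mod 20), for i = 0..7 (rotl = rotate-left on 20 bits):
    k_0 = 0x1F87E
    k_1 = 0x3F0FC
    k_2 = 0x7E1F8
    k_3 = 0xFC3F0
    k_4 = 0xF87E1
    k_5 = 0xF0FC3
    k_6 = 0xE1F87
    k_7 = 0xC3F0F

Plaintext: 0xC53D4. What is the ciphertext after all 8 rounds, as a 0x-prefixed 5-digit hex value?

0x84202

s_0 = plaintext = 0xC53D4
s_1 = Round(s_0, k_0) = 0xA5A04
s_2 = Round(s_1, k_1) = 0x19ABC
s_3 = Round(s_2, k_2) = 0xB6BAF
s_4 = Round(s_3, k_3) = 0x5E405
s_5 = Round(s_4, k_4) = 0xA7D61
s_6 = Round(s_5, k_5) = 0xF0F6F
s_7 = Round(s_6, k_6) = 0x2D46A
s_8 = Round(s_7, k_7) = 0x84202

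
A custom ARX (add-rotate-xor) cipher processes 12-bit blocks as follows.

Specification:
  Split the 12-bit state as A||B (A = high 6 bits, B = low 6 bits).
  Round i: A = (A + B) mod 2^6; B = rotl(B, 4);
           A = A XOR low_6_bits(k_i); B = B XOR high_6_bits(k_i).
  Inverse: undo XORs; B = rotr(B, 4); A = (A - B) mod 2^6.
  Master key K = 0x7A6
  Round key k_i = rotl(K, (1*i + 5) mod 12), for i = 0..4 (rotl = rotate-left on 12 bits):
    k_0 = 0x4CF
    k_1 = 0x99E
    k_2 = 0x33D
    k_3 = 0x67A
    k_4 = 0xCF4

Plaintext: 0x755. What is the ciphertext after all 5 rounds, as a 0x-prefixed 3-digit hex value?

0x192

s_0 = plaintext = 0x755
s_1 = Round(s_0, k_0) = 0xF46
s_2 = Round(s_1, k_1) = 0x747
s_3 = Round(s_2, k_2) = 0x67D
s_4 = Round(s_3, k_3) = 0xB06
s_5 = Round(s_4, k_4) = 0x192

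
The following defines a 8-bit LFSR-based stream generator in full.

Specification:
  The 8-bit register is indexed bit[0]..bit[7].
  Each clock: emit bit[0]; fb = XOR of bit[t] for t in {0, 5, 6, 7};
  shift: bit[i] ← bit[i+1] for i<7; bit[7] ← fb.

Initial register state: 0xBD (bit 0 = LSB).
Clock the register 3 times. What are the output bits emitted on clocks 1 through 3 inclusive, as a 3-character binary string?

101

reg_0 = 0xBD
clock 1: out=1, reg = 0xDE
clock 2: out=0, reg = 0x6F
clock 3: out=1, reg = 0xB7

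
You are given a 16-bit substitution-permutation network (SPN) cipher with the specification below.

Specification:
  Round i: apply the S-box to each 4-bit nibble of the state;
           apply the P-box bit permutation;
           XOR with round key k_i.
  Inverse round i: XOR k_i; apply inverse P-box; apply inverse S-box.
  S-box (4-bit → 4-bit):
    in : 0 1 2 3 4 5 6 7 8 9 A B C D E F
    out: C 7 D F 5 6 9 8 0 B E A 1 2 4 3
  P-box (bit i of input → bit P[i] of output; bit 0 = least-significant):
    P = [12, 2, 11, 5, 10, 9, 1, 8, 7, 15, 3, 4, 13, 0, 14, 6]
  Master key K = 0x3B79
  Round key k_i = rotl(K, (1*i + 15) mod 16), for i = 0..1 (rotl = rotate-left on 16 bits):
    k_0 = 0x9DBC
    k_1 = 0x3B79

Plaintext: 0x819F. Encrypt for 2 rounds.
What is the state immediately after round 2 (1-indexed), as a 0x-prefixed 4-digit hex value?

s_0 = plaintext = 0x819F
s_1 = Round(s_0, k_0) = 0x0A30
s_2 = Round(s_1, k_1) = 0xF403

0xF403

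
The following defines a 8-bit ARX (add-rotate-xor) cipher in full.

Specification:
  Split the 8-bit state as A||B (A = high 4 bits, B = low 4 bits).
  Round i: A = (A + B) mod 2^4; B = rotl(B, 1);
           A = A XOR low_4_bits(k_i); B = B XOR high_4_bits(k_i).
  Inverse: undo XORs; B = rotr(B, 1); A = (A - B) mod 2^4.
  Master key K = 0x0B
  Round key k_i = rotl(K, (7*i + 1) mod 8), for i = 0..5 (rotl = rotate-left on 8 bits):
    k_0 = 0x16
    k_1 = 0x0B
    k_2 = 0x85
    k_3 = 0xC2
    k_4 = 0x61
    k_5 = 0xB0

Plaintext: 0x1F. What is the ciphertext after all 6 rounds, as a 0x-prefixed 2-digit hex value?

s_0 = plaintext = 0x1F
s_1 = Round(s_0, k_0) = 0x6E
s_2 = Round(s_1, k_1) = 0xFD
s_3 = Round(s_2, k_2) = 0x93
s_4 = Round(s_3, k_3) = 0xEA
s_5 = Round(s_4, k_4) = 0x93
s_6 = Round(s_5, k_5) = 0xCD

0xCD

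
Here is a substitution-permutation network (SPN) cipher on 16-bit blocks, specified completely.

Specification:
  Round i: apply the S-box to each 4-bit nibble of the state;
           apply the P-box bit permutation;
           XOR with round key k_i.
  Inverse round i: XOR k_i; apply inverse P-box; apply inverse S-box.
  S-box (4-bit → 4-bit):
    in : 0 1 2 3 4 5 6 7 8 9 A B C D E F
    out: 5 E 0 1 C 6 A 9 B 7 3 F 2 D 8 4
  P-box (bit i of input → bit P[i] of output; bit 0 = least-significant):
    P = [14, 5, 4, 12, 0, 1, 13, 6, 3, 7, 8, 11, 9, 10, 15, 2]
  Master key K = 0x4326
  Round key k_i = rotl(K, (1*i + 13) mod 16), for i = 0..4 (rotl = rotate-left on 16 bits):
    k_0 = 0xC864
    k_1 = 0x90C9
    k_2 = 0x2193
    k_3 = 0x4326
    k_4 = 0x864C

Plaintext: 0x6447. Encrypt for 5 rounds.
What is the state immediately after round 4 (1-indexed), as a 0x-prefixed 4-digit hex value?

s_0 = plaintext = 0x6447
s_1 = Round(s_0, k_0) = 0xB520
s_2 = Round(s_1, k_1) = 0x575D
s_3 = Round(s_2, k_2) = 0xDD89
s_4 = Round(s_3, k_3) = 0x8859
s_5 = Round(s_4, k_4) = 0xE8F2

0x8859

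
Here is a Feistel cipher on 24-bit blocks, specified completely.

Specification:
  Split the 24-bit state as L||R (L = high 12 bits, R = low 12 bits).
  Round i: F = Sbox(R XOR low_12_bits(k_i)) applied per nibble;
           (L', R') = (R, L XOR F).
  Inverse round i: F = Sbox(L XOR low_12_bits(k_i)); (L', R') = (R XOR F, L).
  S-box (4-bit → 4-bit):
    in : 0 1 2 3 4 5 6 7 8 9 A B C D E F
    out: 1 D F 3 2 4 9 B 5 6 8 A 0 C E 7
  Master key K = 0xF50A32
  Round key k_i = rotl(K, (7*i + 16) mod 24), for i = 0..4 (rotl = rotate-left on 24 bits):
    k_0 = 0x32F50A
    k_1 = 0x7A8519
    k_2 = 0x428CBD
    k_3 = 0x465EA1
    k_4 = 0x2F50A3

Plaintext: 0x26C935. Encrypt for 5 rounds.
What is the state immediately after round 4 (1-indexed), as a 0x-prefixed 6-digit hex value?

0xCD0DA7

s_0 = plaintext = 0x26C935
s_1 = Round(s_0, k_0) = 0x93525B
s_2 = Round(s_1, k_1) = 0x25B21A
s_3 = Round(s_2, k_2) = 0x21ACD0
s_4 = Round(s_3, k_3) = 0xCD0DA7
s_5 = Round(s_4, k_4) = 0xDA70C2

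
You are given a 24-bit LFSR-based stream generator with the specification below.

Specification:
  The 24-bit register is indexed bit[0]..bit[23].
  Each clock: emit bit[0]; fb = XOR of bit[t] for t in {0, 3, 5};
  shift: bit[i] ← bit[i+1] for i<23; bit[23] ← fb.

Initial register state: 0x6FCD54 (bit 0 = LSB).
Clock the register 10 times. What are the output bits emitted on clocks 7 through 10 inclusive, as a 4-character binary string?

reg_0 = 0x6FCD54
clock 1: out=0, reg = 0x37E6AA
clock 2: out=0, reg = 0x1BF355
clock 3: out=1, reg = 0x8DF9AA
clock 4: out=0, reg = 0x46FCD5
clock 5: out=1, reg = 0xA37E6A
clock 6: out=0, reg = 0x51BF35
clock 7: out=1, reg = 0x28DF9A
clock 8: out=0, reg = 0x946FCD
clock 9: out=1, reg = 0x4A37E6
clock 10: out=0, reg = 0xA51BF3

1010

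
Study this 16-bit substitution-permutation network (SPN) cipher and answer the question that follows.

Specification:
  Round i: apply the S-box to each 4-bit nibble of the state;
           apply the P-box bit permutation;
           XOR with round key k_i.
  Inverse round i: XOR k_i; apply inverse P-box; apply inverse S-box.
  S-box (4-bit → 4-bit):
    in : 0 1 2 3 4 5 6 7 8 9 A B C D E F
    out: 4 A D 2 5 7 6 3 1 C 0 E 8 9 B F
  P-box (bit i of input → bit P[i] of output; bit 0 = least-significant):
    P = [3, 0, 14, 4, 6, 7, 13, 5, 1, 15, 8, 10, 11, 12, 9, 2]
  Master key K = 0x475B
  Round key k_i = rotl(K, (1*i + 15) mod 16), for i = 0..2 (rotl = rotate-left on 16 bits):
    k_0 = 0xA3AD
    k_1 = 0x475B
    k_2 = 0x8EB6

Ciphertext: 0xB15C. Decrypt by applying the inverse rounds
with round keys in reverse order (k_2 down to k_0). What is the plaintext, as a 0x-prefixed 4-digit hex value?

0x151D

s_0 = ciphertext = 0xB15C
s_1 = InvRound(s_0, k_2) = 0x52F8
s_2 = InvRound(s_1, k_1) = 0x3213
s_3 = InvRound(s_2, k_0) = 0x151D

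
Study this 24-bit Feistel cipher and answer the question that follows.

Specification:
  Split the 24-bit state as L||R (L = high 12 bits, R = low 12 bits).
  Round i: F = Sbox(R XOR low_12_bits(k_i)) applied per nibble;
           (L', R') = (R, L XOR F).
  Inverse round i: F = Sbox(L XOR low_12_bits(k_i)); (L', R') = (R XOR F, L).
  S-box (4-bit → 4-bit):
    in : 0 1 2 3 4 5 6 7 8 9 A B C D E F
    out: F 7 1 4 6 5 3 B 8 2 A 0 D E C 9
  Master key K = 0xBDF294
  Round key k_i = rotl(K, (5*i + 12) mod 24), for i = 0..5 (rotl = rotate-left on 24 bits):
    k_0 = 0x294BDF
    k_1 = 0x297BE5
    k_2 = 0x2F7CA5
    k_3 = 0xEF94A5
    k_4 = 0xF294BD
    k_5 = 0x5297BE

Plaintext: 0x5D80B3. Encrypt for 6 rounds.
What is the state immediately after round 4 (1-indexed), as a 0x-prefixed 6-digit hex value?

s_0 = plaintext = 0x5D80B3
s_1 = Round(s_0, k_0) = 0x0B35E5
s_2 = Round(s_1, k_1) = 0x5E5C4C
s_3 = Round(s_2, k_2) = 0xC4CA27
s_4 = Round(s_3, k_3) = 0xA270CD
s_5 = Round(s_4, k_4) = 0x0CDC98
s_6 = Round(s_5, k_5) = 0xC980DE

0xA270CD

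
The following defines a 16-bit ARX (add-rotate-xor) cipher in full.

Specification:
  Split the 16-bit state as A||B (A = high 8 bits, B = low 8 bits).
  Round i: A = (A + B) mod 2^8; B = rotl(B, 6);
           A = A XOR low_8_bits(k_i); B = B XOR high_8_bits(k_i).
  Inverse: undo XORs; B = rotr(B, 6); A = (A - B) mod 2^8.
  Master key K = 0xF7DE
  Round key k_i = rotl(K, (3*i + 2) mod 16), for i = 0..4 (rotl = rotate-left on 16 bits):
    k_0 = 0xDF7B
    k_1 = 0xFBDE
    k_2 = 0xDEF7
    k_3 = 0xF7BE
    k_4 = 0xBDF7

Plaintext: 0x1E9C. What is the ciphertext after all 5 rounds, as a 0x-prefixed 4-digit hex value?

s_0 = plaintext = 0x1E9C
s_1 = Round(s_0, k_0) = 0xC1F8
s_2 = Round(s_1, k_1) = 0x67C5
s_3 = Round(s_2, k_2) = 0xDBAF
s_4 = Round(s_3, k_3) = 0x341C
s_5 = Round(s_4, k_4) = 0xA7BA

0xA7BA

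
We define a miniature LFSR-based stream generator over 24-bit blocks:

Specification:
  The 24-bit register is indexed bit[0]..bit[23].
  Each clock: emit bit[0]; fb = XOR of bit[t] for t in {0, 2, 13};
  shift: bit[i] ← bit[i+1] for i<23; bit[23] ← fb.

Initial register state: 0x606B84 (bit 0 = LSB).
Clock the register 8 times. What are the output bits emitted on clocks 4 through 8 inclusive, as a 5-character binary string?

reg_0 = 0x606B84
clock 1: out=0, reg = 0x3035C2
clock 2: out=0, reg = 0x981AE1
clock 3: out=1, reg = 0xCC0D70
clock 4: out=0, reg = 0x6606B8
clock 5: out=0, reg = 0x33035C
clock 6: out=0, reg = 0x9981AE
clock 7: out=0, reg = 0xCCC0D7
clock 8: out=1, reg = 0x66606B

00001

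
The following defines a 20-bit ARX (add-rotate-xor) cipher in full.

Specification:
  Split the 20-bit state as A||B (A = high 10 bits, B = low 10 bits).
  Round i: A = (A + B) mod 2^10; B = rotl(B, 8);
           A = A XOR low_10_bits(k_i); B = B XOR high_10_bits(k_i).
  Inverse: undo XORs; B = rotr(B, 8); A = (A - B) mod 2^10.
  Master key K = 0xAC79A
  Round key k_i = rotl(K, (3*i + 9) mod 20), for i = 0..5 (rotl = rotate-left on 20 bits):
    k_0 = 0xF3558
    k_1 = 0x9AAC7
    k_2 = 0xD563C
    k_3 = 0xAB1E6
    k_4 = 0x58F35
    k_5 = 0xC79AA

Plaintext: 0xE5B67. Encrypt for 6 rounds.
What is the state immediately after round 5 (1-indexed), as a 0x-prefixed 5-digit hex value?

s_0 = plaintext = 0xE5B67
s_1 = Round(s_0, k_0) = 0xE9414
s_2 = Round(s_1, k_1) = 0x5FA6F
s_3 = Round(s_2, k_2) = 0x744CE
s_4 = Round(s_3, k_3) = 0xDE49F
s_5 = Round(s_4, k_4) = 0xCB644
s_6 = Round(s_5, k_5) = 0x36F8F

0xCB644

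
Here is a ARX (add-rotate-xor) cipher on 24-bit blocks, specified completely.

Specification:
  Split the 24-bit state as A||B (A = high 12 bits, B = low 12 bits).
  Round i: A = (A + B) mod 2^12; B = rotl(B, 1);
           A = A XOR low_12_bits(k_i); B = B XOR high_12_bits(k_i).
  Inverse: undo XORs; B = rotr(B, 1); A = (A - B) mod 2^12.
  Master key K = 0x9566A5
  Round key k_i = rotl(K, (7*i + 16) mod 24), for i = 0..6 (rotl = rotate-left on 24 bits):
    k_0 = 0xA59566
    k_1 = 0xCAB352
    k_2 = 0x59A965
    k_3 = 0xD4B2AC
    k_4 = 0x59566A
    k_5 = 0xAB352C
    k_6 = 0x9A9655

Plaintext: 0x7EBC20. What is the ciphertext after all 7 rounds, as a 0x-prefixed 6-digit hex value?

0x897A11

s_0 = plaintext = 0x7EBC20
s_1 = Round(s_0, k_0) = 0x16D218
s_2 = Round(s_1, k_1) = 0x0D789B
s_3 = Round(s_2, k_2) = 0x0174AD
s_4 = Round(s_3, k_3) = 0x668411
s_5 = Round(s_4, k_4) = 0xC13DB7
s_6 = Round(s_5, k_5) = 0xCE61DC
s_7 = Round(s_6, k_6) = 0x897A11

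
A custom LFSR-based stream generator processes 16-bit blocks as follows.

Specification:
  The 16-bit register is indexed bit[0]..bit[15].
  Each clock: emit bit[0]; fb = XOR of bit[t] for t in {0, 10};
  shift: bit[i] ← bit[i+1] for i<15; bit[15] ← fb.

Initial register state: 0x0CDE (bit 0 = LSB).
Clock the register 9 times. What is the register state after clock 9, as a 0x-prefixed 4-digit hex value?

0xCE86

reg_0 = 0x0CDE
clock 1: out=0, reg = 0x866F
clock 2: out=1, reg = 0x4337
clock 3: out=1, reg = 0xA19B
clock 4: out=1, reg = 0xD0CD
clock 5: out=1, reg = 0xE866
clock 6: out=0, reg = 0x7433
clock 7: out=1, reg = 0x3A19
clock 8: out=1, reg = 0x9D0C
clock 9: out=0, reg = 0xCE86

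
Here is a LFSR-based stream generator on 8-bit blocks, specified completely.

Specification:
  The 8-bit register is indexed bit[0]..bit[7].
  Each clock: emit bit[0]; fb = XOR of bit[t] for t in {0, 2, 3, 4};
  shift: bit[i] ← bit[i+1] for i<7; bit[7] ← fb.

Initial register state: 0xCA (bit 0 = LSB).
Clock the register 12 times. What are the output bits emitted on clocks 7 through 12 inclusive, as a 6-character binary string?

111011

reg_0 = 0xCA
clock 1: out=0, reg = 0xE5
clock 2: out=1, reg = 0x72
clock 3: out=0, reg = 0xB9
clock 4: out=1, reg = 0xDC
clock 5: out=0, reg = 0xEE
clock 6: out=0, reg = 0x77
clock 7: out=1, reg = 0xBB
clock 8: out=1, reg = 0xDD
clock 9: out=1, reg = 0x6E
clock 10: out=0, reg = 0x37
clock 11: out=1, reg = 0x9B
clock 12: out=1, reg = 0xCD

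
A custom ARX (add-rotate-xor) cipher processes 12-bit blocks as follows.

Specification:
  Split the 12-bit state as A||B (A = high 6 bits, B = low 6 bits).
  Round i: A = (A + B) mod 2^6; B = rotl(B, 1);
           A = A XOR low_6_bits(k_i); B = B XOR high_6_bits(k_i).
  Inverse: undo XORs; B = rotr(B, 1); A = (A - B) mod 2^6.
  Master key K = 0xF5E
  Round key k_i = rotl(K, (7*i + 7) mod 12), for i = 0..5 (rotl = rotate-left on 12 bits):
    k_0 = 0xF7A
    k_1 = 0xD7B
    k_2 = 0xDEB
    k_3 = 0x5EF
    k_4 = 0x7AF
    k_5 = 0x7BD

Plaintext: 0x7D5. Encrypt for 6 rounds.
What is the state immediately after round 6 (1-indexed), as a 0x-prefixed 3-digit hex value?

0x3F7

s_0 = plaintext = 0x7D5
s_1 = Round(s_0, k_0) = 0x397
s_2 = Round(s_1, k_1) = 0x79B
s_3 = Round(s_2, k_2) = 0x481
s_4 = Round(s_3, k_3) = 0xF15
s_5 = Round(s_4, k_4) = 0xFB4
s_6 = Round(s_5, k_5) = 0x3F7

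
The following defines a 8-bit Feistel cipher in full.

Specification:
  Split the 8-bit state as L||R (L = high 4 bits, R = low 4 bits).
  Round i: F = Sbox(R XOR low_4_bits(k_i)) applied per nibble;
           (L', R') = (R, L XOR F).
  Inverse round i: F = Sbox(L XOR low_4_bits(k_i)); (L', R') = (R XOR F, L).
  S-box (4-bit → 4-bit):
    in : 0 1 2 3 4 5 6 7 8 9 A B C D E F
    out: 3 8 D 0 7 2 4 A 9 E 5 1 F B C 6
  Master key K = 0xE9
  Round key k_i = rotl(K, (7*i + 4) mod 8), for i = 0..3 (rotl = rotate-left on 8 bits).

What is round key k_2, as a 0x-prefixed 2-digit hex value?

0xA7

K = 0xE9
k_0 = rotl(K, (7*0+4) mod 8) = rotl(K, 4) = 0x9E
k_1 = rotl(K, (7*1+4) mod 8) = rotl(K, 3) = 0x4F
k_2 = rotl(K, (7*2+4) mod 8) = rotl(K, 2) = 0xA7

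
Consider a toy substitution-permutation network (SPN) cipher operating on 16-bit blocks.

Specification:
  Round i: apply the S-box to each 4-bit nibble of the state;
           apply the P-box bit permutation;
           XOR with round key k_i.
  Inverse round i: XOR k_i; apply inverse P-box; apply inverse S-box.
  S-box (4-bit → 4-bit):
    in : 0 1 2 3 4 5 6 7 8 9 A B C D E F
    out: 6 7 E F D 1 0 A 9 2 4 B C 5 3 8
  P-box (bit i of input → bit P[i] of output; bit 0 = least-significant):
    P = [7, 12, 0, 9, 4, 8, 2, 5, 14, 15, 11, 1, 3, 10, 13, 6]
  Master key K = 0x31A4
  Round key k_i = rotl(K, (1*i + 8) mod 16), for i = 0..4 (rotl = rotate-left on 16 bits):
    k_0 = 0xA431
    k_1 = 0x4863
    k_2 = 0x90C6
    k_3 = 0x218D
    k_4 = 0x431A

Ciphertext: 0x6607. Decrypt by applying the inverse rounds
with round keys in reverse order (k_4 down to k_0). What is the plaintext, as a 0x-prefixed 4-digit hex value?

s_0 = ciphertext = 0x6607
s_1 = InvRound(s_0, k_4) = 0x161A
s_2 = InvRound(s_1, k_3) = 0x0F13
s_3 = InvRound(s_2, k_2) = 0x7013
s_4 = InvRound(s_3, k_1) = 0xCA89
s_5 = InvRound(s_4, k_0) = 0x1D88

0x1D88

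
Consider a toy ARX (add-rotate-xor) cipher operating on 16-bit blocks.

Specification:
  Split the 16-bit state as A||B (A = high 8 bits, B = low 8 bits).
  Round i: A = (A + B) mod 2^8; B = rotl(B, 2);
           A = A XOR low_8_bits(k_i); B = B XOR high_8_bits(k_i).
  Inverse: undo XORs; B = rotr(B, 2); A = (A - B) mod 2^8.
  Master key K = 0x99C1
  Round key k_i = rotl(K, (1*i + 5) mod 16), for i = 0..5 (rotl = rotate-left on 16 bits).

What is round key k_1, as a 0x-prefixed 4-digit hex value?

K = 0x99C1
k_0 = rotl(K, (1*0+5) mod 16) = rotl(K, 5) = 0x3833
k_1 = rotl(K, (1*1+5) mod 16) = rotl(K, 6) = 0x7066

0x7066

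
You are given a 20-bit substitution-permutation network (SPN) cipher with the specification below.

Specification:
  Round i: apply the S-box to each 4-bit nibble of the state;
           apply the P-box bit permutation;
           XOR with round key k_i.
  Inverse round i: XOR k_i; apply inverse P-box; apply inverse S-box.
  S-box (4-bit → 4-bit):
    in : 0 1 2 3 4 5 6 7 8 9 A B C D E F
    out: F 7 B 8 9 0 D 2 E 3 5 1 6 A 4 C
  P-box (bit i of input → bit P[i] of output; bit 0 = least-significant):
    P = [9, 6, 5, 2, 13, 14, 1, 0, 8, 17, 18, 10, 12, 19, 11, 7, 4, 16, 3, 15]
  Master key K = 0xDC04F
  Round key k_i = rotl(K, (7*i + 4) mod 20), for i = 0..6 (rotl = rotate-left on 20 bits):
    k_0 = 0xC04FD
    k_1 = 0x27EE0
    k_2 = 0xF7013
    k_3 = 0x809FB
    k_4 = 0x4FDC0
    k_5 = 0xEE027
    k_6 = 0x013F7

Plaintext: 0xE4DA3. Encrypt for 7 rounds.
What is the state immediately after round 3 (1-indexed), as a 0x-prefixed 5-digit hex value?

s_0 = plaintext = 0xE4DA3
s_1 = Round(s_0, k_0) = 0xE3073
s_2 = Round(s_1, k_1) = 0x43B6C
s_3 = Round(s_2, k_2) = 0xFD1E0
s_4 = Round(s_3, k_3) = 0x68A15
s_5 = Round(s_4, k_4) = 0x8145A
s_6 = Round(s_5, k_5) = 0x77F0F
s_7 = Round(s_6, k_6) = 0xD77D0

0xFD1E0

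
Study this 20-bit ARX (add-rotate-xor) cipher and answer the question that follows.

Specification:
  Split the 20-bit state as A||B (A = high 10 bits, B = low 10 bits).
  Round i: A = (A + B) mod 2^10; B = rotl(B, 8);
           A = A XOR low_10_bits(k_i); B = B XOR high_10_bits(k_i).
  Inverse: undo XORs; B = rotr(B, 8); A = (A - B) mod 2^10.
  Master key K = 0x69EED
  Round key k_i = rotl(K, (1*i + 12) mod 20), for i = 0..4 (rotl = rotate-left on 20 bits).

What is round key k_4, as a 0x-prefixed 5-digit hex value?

K = 0x69EED
k_0 = rotl(K, (1*0+12) mod 20) = rotl(K, 12) = 0xED69E
k_1 = rotl(K, (1*1+12) mod 20) = rotl(K, 13) = 0xDAD3D
k_2 = rotl(K, (1*2+12) mod 20) = rotl(K, 14) = 0xB5A7B
k_3 = rotl(K, (1*3+12) mod 20) = rotl(K, 15) = 0x6B4F7
k_4 = rotl(K, (1*4+12) mod 20) = rotl(K, 16) = 0xD69EE

0xD69EE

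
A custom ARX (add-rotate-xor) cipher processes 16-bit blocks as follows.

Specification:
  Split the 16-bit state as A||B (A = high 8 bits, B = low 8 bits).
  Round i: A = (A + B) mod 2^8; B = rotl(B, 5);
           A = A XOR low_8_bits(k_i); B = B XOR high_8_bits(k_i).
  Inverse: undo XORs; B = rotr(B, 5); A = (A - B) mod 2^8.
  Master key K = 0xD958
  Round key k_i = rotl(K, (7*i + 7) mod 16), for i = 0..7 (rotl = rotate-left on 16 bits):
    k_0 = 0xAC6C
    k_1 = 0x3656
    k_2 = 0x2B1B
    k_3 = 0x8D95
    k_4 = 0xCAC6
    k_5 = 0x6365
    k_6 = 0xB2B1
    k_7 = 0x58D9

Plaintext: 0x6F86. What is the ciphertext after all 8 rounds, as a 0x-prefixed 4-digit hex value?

s_0 = plaintext = 0x6F86
s_1 = Round(s_0, k_0) = 0x997C
s_2 = Round(s_1, k_1) = 0x43B9
s_3 = Round(s_2, k_2) = 0xE71C
s_4 = Round(s_3, k_3) = 0x960E
s_5 = Round(s_4, k_4) = 0x620B
s_6 = Round(s_5, k_5) = 0x0802
s_7 = Round(s_6, k_6) = 0xBBF2
s_8 = Round(s_7, k_7) = 0x7406

0x7406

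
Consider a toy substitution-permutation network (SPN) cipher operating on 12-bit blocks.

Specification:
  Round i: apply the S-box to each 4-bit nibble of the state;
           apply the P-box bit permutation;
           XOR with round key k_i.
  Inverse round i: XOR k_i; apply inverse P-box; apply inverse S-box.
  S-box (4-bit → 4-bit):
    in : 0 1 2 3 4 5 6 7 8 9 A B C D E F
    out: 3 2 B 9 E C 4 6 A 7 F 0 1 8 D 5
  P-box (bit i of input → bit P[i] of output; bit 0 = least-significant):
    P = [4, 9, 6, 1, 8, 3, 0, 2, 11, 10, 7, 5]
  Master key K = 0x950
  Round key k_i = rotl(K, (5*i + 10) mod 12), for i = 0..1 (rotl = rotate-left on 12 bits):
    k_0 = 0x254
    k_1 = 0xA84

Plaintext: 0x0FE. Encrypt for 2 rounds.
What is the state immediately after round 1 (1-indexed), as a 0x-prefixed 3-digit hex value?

0xF07

s_0 = plaintext = 0x0FE
s_1 = Round(s_0, k_0) = 0xF07
s_2 = Round(s_1, k_1) = 0x14C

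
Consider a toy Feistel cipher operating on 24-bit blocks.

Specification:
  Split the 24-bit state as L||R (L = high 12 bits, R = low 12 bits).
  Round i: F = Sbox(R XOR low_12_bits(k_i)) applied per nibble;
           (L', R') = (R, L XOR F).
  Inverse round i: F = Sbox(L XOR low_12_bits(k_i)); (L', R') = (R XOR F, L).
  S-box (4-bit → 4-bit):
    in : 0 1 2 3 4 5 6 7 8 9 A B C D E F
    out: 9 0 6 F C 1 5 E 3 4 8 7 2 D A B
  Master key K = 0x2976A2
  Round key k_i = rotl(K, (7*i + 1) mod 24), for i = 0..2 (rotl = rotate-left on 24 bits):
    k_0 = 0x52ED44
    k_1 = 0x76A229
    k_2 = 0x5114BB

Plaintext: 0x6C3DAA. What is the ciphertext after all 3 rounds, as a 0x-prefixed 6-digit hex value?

0x0633BA

s_0 = plaintext = 0x6C3DAA
s_1 = Round(s_0, k_0) = 0xDAAF69
s_2 = Round(s_1, k_1) = 0xF69063
s_3 = Round(s_2, k_2) = 0x0633BA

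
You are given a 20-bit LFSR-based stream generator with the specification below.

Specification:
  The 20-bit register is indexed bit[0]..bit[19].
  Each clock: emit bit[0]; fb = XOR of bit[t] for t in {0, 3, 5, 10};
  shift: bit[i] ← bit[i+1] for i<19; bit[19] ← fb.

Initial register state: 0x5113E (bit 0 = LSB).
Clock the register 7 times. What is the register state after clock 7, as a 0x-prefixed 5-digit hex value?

0xA8A22

reg_0 = 0x5113E
clock 1: out=0, reg = 0x2889F
clock 2: out=1, reg = 0x1444F
clock 3: out=1, reg = 0x8A227
clock 4: out=1, reg = 0x45113
clock 5: out=1, reg = 0xA2889
clock 6: out=1, reg = 0x51444
clock 7: out=0, reg = 0xA8A22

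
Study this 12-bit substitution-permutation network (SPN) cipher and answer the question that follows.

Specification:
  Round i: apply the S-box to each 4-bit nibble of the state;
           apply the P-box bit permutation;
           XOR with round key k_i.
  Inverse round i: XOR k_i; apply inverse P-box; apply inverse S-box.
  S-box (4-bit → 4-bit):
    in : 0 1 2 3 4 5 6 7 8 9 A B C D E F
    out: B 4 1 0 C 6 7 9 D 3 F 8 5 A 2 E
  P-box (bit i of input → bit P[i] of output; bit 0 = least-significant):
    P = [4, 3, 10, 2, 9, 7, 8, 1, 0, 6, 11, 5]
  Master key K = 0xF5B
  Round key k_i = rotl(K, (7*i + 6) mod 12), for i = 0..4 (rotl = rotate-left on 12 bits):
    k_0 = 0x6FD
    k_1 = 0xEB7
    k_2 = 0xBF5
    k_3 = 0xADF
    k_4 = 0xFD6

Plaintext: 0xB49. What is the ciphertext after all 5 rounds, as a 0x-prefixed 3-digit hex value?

0x342

s_0 = plaintext = 0xB49
s_1 = Round(s_0, k_0) = 0x7C7
s_2 = Round(s_1, k_1) = 0xD82
s_3 = Round(s_2, k_2) = 0x887
s_4 = Round(s_3, k_3) = 0x1E8
s_5 = Round(s_4, k_4) = 0x342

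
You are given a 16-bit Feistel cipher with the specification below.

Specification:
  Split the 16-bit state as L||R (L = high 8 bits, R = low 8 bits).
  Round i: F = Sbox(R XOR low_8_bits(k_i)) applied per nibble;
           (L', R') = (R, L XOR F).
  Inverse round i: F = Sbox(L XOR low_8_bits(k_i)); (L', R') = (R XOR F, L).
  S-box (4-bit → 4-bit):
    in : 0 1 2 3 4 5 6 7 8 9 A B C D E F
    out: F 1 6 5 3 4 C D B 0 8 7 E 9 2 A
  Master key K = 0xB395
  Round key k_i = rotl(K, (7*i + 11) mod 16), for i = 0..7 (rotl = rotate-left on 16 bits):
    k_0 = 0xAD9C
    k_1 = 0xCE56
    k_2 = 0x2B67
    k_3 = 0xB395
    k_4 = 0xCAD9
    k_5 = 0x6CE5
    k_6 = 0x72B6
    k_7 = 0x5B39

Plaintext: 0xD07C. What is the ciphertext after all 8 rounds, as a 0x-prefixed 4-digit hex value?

0x4AB5

s_0 = plaintext = 0xD07C
s_1 = Round(s_0, k_0) = 0x7CFF
s_2 = Round(s_1, k_1) = 0xFFFC
s_3 = Round(s_2, k_2) = 0xFCF8
s_4 = Round(s_3, k_3) = 0xF835
s_5 = Round(s_4, k_4) = 0x35D6
s_6 = Round(s_5, k_5) = 0xD660
s_7 = Round(s_6, k_6) = 0x604A
s_8 = Round(s_7, k_7) = 0x4AB5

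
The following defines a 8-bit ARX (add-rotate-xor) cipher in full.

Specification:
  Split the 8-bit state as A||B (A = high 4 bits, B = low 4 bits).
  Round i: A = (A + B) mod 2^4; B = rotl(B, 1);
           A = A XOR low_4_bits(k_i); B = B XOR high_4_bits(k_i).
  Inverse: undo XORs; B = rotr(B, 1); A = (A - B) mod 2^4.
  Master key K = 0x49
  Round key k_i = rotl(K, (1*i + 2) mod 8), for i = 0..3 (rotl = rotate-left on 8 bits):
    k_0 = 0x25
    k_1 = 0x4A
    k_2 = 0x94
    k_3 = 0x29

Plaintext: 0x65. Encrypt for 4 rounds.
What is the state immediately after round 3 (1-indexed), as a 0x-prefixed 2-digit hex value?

s_0 = plaintext = 0x65
s_1 = Round(s_0, k_0) = 0xE8
s_2 = Round(s_1, k_1) = 0xC5
s_3 = Round(s_2, k_2) = 0x53
s_4 = Round(s_3, k_3) = 0x14

0x53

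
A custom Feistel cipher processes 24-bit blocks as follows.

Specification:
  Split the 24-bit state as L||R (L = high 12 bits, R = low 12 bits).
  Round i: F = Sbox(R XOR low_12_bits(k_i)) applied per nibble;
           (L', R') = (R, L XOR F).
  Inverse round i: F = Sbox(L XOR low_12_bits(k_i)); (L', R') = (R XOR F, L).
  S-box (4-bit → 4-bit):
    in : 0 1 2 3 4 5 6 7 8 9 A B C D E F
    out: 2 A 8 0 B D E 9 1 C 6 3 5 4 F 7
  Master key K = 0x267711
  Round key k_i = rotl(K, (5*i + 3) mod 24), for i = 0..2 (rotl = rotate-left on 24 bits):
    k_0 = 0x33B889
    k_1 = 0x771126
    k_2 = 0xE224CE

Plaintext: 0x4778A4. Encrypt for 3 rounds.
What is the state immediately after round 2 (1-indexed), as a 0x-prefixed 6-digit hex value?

0x6F31E9

s_0 = plaintext = 0x4778A4
s_1 = Round(s_0, k_0) = 0x8A46F3
s_2 = Round(s_1, k_1) = 0x6F31E9
s_3 = Round(s_2, k_2) = 0x1E9B7A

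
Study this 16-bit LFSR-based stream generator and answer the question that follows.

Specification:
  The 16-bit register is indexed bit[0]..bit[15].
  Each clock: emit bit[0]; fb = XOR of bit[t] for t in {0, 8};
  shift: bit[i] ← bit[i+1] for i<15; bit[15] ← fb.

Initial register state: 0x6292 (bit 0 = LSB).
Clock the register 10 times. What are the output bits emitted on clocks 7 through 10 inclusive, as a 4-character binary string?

reg_0 = 0x6292
clock 1: out=0, reg = 0x3149
clock 2: out=1, reg = 0x18A4
clock 3: out=0, reg = 0x0C52
clock 4: out=0, reg = 0x0629
clock 5: out=1, reg = 0x8314
clock 6: out=0, reg = 0xC18A
clock 7: out=0, reg = 0xE0C5
clock 8: out=1, reg = 0xF062
clock 9: out=0, reg = 0x7831
clock 10: out=1, reg = 0xBC18

0101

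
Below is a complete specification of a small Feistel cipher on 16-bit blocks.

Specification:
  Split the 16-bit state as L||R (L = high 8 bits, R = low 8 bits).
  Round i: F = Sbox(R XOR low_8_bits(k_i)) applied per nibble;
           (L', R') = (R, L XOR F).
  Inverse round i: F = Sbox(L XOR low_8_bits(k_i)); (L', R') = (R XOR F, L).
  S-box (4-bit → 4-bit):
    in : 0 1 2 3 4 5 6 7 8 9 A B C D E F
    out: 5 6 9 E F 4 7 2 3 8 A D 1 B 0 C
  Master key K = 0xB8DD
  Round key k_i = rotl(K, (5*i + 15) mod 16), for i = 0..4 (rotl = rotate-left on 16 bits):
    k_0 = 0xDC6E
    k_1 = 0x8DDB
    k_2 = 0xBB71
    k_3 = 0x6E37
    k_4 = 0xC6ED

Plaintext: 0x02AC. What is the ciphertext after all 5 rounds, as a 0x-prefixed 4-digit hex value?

s_0 = plaintext = 0x02AC
s_1 = Round(s_0, k_0) = 0xAC1B
s_2 = Round(s_1, k_1) = 0x1BB9
s_3 = Round(s_2, k_2) = 0xB908
s_4 = Round(s_3, k_3) = 0x0855
s_5 = Round(s_4, k_4) = 0x55DB

0x55DB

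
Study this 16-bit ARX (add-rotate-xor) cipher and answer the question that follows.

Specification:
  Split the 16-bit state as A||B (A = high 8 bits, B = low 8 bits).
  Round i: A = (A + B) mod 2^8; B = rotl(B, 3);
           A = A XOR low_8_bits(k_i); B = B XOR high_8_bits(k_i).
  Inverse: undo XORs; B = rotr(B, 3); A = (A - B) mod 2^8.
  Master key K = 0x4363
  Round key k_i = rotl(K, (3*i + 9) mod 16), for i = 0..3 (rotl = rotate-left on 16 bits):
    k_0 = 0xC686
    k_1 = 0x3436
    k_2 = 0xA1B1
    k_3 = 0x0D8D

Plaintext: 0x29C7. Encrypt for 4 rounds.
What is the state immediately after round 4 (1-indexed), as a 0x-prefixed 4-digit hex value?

s_0 = plaintext = 0x29C7
s_1 = Round(s_0, k_0) = 0x76F8
s_2 = Round(s_1, k_1) = 0x58F3
s_3 = Round(s_2, k_2) = 0xFA3E
s_4 = Round(s_3, k_3) = 0xB5FC

0xB5FC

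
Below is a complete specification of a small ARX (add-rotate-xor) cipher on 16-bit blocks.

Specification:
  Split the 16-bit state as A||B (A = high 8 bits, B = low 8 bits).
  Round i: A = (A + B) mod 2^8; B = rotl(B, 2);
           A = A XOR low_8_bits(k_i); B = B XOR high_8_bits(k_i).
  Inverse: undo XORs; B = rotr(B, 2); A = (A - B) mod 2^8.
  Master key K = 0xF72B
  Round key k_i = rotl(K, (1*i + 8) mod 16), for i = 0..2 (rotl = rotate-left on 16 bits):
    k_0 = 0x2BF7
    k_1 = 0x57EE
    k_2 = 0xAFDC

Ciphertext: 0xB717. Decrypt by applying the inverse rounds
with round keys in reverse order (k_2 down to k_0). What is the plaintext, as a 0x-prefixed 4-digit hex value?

0x255D

s_0 = ciphertext = 0xB717
s_1 = InvRound(s_0, k_2) = 0x3D2E
s_2 = InvRound(s_1, k_1) = 0x755E
s_3 = InvRound(s_2, k_0) = 0x255D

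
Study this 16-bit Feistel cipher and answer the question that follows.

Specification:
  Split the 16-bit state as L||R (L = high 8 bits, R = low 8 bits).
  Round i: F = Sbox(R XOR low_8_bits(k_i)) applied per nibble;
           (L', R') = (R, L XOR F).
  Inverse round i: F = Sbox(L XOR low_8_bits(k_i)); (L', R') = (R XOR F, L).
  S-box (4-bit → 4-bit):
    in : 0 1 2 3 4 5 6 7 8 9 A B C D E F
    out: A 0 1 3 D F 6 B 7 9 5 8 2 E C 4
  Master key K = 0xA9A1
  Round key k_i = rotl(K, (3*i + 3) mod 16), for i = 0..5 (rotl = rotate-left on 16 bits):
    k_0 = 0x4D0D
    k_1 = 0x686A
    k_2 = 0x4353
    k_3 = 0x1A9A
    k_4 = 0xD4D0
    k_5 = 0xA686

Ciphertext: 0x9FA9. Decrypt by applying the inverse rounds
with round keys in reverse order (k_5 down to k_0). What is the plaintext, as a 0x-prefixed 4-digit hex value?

0xF369

s_0 = ciphertext = 0x9FA9
s_1 = InvRound(s_0, k_5) = 0xA09F
s_2 = InvRound(s_1, k_4) = 0x25A0
s_3 = InvRound(s_2, k_3) = 0x2425
s_4 = InvRound(s_3, k_2) = 0x9E24
s_5 = InvRound(s_4, k_1) = 0x699E
s_6 = InvRound(s_5, k_0) = 0xF369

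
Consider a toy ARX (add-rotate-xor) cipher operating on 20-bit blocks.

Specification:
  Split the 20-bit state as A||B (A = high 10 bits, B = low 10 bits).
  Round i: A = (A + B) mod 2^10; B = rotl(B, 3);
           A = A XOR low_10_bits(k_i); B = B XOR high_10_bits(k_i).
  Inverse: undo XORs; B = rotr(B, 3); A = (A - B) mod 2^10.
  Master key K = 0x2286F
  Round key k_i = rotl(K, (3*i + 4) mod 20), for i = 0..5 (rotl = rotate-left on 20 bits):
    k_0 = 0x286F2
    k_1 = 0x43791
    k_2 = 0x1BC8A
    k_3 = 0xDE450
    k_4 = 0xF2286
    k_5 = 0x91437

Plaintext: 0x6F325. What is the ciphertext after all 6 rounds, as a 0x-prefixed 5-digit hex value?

0xFB19B

s_0 = plaintext = 0x6F325
s_1 = Round(s_0, k_0) = 0x84D8F
s_2 = Round(s_1, k_1) = 0x0CD76
s_3 = Round(s_2, k_2) = 0x48FDD
s_4 = Round(s_3, k_3) = 0x54196
s_5 = Round(s_4, k_4) = 0x1837B
s_6 = Round(s_5, k_5) = 0xFB19B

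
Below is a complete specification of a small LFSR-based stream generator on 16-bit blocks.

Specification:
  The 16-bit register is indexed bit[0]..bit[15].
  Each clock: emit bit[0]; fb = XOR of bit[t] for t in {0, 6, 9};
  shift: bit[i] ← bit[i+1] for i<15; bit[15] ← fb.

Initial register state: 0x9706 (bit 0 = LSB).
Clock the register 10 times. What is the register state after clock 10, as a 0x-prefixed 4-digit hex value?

0x6465

reg_0 = 0x9706
clock 1: out=0, reg = 0xCB83
clock 2: out=1, reg = 0x65C1
clock 3: out=1, reg = 0x32E0
clock 4: out=0, reg = 0x1970
clock 5: out=0, reg = 0x8CB8
clock 6: out=0, reg = 0x465C
clock 7: out=0, reg = 0x232E
clock 8: out=0, reg = 0x9197
clock 9: out=1, reg = 0xC8CB
clock 10: out=1, reg = 0x6465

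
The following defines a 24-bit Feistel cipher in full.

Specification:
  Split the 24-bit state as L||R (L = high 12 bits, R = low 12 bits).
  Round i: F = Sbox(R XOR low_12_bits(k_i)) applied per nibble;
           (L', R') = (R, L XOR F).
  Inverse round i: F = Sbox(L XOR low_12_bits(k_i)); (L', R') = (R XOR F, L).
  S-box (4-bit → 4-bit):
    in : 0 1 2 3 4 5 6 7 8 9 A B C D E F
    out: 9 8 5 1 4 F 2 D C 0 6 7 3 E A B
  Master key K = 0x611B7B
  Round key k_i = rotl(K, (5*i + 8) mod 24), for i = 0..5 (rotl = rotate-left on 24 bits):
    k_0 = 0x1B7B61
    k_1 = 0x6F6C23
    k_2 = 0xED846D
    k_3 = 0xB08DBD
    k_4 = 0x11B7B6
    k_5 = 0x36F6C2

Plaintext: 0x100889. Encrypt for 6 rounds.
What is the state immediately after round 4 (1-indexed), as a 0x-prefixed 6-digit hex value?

s_0 = plaintext = 0x100889
s_1 = Round(s_0, k_0) = 0x8890AC
s_2 = Round(s_1, k_1) = 0x0ACB42
s_3 = Round(s_2, k_2) = 0xB42BF7
s_4 = Round(s_3, k_3) = 0xBF7904
s_5 = Round(s_4, k_4) = 0x904182
s_6 = Round(s_5, k_5) = 0x18244D

0xBF7904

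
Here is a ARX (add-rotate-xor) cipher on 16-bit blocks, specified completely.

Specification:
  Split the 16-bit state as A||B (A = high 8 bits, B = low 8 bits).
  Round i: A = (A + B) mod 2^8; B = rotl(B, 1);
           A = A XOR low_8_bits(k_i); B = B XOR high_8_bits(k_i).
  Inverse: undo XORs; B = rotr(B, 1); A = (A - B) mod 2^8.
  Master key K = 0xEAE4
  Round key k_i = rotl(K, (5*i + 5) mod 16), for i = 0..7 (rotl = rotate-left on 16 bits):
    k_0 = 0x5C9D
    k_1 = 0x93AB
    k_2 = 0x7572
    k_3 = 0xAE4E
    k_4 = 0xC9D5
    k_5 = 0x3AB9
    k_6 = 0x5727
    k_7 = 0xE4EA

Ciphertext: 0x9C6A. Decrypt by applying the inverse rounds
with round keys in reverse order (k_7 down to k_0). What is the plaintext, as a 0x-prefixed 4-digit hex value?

0x7508

s_0 = ciphertext = 0x9C6A
s_1 = InvRound(s_0, k_7) = 0x2F47
s_2 = InvRound(s_1, k_6) = 0x0008
s_3 = InvRound(s_2, k_5) = 0xA019
s_4 = InvRound(s_3, k_4) = 0x0D68
s_5 = InvRound(s_4, k_3) = 0xE063
s_6 = InvRound(s_5, k_2) = 0x870B
s_7 = InvRound(s_6, k_1) = 0xE04C
s_8 = InvRound(s_7, k_0) = 0x7508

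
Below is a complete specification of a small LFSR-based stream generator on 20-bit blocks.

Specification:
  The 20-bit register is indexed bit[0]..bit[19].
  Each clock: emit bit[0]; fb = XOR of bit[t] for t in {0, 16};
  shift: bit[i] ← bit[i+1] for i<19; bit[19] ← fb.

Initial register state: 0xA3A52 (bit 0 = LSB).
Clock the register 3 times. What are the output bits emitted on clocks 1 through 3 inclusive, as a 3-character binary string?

010

reg_0 = 0xA3A52
clock 1: out=0, reg = 0x51D29
clock 2: out=1, reg = 0x28E94
clock 3: out=0, reg = 0x1474A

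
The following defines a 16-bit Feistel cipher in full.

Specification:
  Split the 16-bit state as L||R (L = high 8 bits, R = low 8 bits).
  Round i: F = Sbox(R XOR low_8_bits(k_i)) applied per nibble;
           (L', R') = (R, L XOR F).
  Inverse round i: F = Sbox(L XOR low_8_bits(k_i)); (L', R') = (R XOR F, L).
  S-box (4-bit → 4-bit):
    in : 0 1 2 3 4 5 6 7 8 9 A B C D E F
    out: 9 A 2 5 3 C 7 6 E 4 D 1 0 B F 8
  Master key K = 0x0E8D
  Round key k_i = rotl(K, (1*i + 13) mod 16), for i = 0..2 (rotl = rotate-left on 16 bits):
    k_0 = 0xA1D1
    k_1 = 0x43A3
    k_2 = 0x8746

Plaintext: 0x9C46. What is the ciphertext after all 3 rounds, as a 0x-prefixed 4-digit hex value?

0x22A9

s_0 = plaintext = 0x9C46
s_1 = Round(s_0, k_0) = 0x46DA
s_2 = Round(s_1, k_1) = 0xDA22
s_3 = Round(s_2, k_2) = 0x22A9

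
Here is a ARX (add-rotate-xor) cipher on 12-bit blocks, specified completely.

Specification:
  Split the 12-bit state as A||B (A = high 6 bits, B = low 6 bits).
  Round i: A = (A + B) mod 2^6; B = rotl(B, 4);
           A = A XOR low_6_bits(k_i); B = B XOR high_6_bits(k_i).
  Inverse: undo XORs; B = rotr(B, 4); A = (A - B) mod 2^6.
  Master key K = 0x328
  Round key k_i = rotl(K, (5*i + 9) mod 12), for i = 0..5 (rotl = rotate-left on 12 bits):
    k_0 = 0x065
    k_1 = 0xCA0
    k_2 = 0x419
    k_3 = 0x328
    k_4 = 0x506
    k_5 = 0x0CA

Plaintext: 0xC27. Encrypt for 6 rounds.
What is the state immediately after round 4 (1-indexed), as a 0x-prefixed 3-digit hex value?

s_0 = plaintext = 0xC27
s_1 = Round(s_0, k_0) = 0xCB8
s_2 = Round(s_1, k_1) = 0x2BC
s_3 = Round(s_2, k_2) = 0x7DF
s_4 = Round(s_3, k_3) = 0x5BB
s_5 = Round(s_4, k_4) = 0x5EA
s_6 = Round(s_5, k_5) = 0x2E9

0x5BB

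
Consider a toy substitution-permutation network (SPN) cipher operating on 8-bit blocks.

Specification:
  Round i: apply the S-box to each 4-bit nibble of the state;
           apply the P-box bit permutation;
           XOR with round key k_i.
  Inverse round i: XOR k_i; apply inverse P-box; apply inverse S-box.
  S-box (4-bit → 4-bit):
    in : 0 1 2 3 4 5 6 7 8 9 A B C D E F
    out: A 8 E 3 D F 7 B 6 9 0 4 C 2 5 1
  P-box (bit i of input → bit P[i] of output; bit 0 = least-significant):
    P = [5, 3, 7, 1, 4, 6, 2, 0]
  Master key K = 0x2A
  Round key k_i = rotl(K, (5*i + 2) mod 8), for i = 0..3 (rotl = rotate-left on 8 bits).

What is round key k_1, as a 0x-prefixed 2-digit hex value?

K = 0x2A
k_0 = rotl(K, (5*0+2) mod 8) = rotl(K, 2) = 0xA8
k_1 = rotl(K, (5*1+2) mod 8) = rotl(K, 7) = 0x15

0x15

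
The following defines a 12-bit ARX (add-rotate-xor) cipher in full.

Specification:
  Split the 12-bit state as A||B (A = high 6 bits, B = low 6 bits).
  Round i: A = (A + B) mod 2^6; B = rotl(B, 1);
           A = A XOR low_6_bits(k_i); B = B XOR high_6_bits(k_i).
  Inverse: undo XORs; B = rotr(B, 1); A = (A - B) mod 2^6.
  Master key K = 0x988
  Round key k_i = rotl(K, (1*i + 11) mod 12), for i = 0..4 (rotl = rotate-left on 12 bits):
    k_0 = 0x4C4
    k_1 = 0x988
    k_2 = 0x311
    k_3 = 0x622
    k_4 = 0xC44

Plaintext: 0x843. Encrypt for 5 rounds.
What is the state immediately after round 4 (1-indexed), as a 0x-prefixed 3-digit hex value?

s_0 = plaintext = 0x843
s_1 = Round(s_0, k_0) = 0x815
s_2 = Round(s_1, k_1) = 0xF4C
s_3 = Round(s_2, k_2) = 0x614
s_4 = Round(s_3, k_3) = 0x3B0
s_5 = Round(s_4, k_4) = 0xE90

0x3B0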